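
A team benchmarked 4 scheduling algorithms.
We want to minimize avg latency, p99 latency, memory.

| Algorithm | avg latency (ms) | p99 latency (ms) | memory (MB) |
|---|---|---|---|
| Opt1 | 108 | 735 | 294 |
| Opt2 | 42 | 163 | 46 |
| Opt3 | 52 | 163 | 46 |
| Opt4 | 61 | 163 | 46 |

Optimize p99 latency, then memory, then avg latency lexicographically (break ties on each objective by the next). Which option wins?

First minimize p99 latency: best is 163, kept {Opt2, Opt3, Opt4}.
Then minimize memory: best is 46, kept {Opt2, Opt3, Opt4}.
Then minimize avg latency: best is 42, kept {Opt2}.

Opt2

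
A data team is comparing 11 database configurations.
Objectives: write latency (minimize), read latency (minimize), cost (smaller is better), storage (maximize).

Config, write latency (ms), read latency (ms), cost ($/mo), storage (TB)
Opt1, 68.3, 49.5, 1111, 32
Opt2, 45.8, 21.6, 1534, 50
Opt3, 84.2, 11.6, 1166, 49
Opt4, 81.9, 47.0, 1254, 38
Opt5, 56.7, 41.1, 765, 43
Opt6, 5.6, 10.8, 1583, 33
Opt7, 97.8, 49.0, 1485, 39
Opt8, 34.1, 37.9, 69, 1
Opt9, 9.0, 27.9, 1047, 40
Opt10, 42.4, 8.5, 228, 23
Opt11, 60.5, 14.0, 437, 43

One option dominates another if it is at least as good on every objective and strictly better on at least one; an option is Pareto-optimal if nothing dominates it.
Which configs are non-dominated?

Opt2, Opt3, Opt5, Opt6, Opt8, Opt9, Opt10, Opt11

Opt1: dominated by Opt5 (write latency 56.7≤68.3, read latency 41.1≤49.5, cost 765≤1111, storage 43≥32).
Opt2: not dominated (best storage).
Opt3: not dominated.
Opt4: dominated by Opt5 (write latency 56.7≤81.9, read latency 41.1≤47.0, cost 765≤1254, storage 43≥38).
Opt5: not dominated.
Opt6: not dominated (best write latency).
Opt7: dominated by Opt3 (write latency 84.2≤97.8, read latency 11.6≤49.0, cost 1166≤1485, storage 49≥39).
Opt8: not dominated (best cost).
Opt9: not dominated.
Opt10: not dominated (best read latency).
Opt11: not dominated.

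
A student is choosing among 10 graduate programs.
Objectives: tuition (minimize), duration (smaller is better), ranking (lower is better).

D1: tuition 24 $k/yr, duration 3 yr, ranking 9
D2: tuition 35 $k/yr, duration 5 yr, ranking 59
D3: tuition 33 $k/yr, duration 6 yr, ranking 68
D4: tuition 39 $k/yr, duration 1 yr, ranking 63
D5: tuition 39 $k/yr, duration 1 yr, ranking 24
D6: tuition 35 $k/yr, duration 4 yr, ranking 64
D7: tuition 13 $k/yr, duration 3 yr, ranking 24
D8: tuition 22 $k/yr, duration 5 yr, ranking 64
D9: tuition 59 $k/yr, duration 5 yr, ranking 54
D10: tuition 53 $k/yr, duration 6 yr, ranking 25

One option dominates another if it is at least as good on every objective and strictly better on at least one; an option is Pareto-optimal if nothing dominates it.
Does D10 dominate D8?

D10 vs D8: D10 is worse on tuition (53 vs 22), so it does not dominate D8.

No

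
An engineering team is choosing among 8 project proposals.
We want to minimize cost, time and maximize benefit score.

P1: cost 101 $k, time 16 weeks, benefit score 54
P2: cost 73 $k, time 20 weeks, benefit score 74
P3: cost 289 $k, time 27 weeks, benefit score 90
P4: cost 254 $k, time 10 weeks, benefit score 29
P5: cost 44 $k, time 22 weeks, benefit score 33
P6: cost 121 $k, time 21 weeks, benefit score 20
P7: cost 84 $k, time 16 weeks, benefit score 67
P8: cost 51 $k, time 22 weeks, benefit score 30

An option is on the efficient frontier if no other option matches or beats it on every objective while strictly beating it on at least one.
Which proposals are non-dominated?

P1: dominated by P7 (cost 84≤101, time 16≤16, benefit score 67≥54).
P2: not dominated.
P3: not dominated (best benefit score).
P4: not dominated (best time).
P5: not dominated (best cost).
P6: dominated by P1 (cost 101≤121, time 16≤21, benefit score 54≥20).
P7: not dominated.
P8: dominated by P5 (cost 44≤51, time 22≤22, benefit score 33≥30).

P2, P3, P4, P5, P7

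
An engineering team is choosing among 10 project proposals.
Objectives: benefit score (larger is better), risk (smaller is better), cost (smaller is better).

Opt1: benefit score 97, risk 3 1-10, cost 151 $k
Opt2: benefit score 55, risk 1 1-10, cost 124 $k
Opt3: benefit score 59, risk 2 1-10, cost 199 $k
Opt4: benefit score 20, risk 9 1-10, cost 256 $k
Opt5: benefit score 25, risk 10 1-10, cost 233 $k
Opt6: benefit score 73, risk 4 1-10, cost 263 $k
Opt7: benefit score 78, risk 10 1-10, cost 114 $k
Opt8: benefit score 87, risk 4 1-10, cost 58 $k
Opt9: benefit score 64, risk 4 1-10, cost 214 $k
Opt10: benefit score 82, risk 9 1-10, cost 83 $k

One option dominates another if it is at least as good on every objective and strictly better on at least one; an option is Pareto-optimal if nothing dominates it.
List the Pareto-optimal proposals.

Opt1, Opt2, Opt3, Opt8

Opt1: not dominated (best benefit score).
Opt2: not dominated (best risk).
Opt3: not dominated.
Opt4: dominated by Opt1 (benefit score 97≥20, risk 3≤9, cost 151≤256).
Opt5: dominated by Opt1 (benefit score 97≥25, risk 3≤10, cost 151≤233).
Opt6: dominated by Opt1 (benefit score 97≥73, risk 3≤4, cost 151≤263).
Opt7: dominated by Opt8 (benefit score 87≥78, risk 4≤10, cost 58≤114).
Opt8: not dominated (best cost).
Opt9: dominated by Opt1 (benefit score 97≥64, risk 3≤4, cost 151≤214).
Opt10: dominated by Opt8 (benefit score 87≥82, risk 4≤9, cost 58≤83).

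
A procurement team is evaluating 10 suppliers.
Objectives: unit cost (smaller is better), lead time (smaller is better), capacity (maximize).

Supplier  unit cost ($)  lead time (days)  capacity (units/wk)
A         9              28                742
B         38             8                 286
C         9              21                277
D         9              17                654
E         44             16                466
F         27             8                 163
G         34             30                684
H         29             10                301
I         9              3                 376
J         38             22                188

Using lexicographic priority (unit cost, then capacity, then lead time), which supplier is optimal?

First minimize unit cost: best is 9, kept {A, C, D, I}.
Then maximize capacity: best is 742, kept {A}.

A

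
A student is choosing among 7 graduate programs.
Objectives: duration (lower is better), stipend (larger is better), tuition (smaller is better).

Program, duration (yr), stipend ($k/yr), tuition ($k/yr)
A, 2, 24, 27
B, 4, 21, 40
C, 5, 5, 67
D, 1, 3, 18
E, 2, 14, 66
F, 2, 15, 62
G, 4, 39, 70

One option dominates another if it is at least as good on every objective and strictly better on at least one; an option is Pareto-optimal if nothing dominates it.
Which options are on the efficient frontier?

A, D, G

A: not dominated.
B: dominated by A (duration 2≤4, stipend 24≥21, tuition 27≤40).
C: dominated by A (duration 2≤5, stipend 24≥5, tuition 27≤67).
D: not dominated (best duration).
E: dominated by A (duration 2≤2, stipend 24≥14, tuition 27≤66).
F: dominated by A (duration 2≤2, stipend 24≥15, tuition 27≤62).
G: not dominated (best stipend).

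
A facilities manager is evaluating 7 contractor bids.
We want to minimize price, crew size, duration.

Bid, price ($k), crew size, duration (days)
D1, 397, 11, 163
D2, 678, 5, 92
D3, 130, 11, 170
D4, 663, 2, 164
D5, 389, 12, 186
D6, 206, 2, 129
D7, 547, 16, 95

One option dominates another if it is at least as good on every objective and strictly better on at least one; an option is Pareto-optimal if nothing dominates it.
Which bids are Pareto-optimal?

D2, D3, D6, D7

D1: dominated by D6 (price 206≤397, crew size 2≤11, duration 129≤163).
D2: not dominated (best duration).
D3: not dominated (best price).
D4: dominated by D6 (price 206≤663, crew size 2≤2, duration 129≤164).
D5: dominated by D3 (price 130≤389, crew size 11≤12, duration 170≤186).
D6: not dominated.
D7: not dominated.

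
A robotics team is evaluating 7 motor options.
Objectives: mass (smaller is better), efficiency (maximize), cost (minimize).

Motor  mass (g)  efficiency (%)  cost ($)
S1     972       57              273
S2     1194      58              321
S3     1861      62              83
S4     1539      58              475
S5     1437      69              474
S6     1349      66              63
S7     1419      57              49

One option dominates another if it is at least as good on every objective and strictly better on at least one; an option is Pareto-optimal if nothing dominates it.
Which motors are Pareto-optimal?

S1, S2, S5, S6, S7

S1: not dominated (best mass).
S2: not dominated.
S3: dominated by S6 (mass 1349≤1861, efficiency 66≥62, cost 63≤83).
S4: dominated by S2 (mass 1194≤1539, efficiency 58≥58, cost 321≤475).
S5: not dominated (best efficiency).
S6: not dominated.
S7: not dominated (best cost).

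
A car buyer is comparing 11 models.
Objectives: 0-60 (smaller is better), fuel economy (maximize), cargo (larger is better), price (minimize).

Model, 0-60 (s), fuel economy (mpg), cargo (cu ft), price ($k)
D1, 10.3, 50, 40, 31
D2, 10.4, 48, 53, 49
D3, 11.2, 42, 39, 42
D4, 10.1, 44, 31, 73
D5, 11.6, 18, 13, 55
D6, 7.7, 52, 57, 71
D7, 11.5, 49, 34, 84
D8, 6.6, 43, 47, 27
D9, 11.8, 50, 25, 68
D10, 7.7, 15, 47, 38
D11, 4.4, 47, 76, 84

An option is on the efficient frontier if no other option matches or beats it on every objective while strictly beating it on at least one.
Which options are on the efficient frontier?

D1, D2, D6, D8, D11

D1: not dominated.
D2: not dominated.
D3: dominated by D1 (0-60 10.3≤11.2, fuel economy 50≥42, cargo 40≥39, price 31≤42).
D4: dominated by D6 (0-60 7.7≤10.1, fuel economy 52≥44, cargo 57≥31, price 71≤73).
D5: dominated by D1 (0-60 10.3≤11.6, fuel economy 50≥18, cargo 40≥13, price 31≤55).
D6: not dominated (best fuel economy).
D7: dominated by D1 (0-60 10.3≤11.5, fuel economy 50≥49, cargo 40≥34, price 31≤84).
D8: not dominated (best price).
D9: dominated by D1 (0-60 10.3≤11.8, fuel economy 50≥50, cargo 40≥25, price 31≤68).
D10: dominated by D8 (0-60 6.6≤7.7, fuel economy 43≥15, cargo 47≥47, price 27≤38).
D11: not dominated (best 0-60).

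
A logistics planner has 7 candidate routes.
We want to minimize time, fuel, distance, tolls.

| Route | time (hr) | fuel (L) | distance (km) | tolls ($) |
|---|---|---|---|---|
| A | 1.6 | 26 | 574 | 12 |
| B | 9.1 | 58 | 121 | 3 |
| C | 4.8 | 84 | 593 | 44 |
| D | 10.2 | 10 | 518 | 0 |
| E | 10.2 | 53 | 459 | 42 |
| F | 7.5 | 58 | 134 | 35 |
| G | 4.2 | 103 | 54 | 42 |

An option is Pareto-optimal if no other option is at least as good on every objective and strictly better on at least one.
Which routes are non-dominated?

A, B, D, E, F, G

A: not dominated (best time).
B: not dominated.
C: dominated by A (time 1.6≤4.8, fuel 26≤84, distance 574≤593, tolls 12≤44).
D: not dominated (best fuel).
E: not dominated.
F: not dominated.
G: not dominated (best distance).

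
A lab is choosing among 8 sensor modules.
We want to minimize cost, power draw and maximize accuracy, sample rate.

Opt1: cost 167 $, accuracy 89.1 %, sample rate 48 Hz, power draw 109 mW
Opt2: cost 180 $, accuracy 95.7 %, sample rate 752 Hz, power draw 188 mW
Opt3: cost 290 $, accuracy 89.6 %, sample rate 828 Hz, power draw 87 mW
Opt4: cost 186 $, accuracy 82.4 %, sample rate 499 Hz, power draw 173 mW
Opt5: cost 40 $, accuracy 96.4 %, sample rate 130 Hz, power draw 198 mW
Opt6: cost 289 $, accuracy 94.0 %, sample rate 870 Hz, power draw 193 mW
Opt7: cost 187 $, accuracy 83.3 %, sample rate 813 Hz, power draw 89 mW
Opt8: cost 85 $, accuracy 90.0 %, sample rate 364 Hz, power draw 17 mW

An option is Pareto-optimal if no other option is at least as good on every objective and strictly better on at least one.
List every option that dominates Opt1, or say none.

Opt8: cost 85≤167, accuracy 90.0≥89.1, sample rate 364≥48, power draw 17≤109 — dominates Opt1.
Others (Opt2, Opt3, Opt4, Opt5, Opt6, Opt7) are each worse than Opt1 on at least one objective.

Opt8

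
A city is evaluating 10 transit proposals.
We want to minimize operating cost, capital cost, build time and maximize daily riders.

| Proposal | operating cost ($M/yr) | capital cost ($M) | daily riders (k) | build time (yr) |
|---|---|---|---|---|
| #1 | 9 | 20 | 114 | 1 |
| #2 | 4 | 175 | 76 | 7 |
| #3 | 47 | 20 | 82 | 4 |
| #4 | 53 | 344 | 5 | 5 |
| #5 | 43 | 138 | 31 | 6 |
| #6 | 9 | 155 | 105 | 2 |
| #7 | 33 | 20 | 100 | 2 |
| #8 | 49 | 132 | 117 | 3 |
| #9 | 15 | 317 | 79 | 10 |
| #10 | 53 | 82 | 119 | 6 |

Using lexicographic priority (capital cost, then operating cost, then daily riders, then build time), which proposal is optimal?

First minimize capital cost: best is 20, kept {#1, #3, #7}.
Then minimize operating cost: best is 9, kept {#1}.

#1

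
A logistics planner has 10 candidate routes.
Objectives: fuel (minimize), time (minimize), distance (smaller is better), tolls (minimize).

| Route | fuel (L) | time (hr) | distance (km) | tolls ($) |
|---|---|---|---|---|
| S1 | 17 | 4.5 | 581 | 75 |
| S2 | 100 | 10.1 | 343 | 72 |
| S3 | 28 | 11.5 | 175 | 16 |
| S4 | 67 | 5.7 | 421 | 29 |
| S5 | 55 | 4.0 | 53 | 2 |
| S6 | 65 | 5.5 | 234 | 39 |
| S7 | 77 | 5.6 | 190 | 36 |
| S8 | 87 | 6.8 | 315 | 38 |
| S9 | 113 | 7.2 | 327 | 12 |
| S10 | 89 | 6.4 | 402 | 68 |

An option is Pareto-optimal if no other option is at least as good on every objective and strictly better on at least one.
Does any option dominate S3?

No

S1: worse on distance (581 vs 175).
S2: worse on fuel (100 vs 28).
S4: worse on fuel (67 vs 28).
S5: worse on fuel (55 vs 28).
S6: worse on fuel (65 vs 28).
S7: worse on fuel (77 vs 28).
S8: worse on fuel (87 vs 28).
S9: worse on fuel (113 vs 28).
S10: worse on fuel (89 vs 28).
No option is at least as good as S3 on every objective and strictly better on one.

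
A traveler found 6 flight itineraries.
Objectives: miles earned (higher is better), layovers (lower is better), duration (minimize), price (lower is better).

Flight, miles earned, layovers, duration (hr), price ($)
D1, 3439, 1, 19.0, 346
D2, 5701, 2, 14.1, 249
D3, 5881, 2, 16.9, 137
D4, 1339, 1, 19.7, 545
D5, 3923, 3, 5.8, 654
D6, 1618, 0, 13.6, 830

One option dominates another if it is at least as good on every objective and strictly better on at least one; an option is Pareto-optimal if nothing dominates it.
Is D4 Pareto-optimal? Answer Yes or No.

D1 vs D4: miles earned 3439≥1339, layovers 1≤1, duration 19.0≤19.7, price 346≤545 — D1 is at least as good on every objective and strictly better on at least one, so D1 dominates D4.

No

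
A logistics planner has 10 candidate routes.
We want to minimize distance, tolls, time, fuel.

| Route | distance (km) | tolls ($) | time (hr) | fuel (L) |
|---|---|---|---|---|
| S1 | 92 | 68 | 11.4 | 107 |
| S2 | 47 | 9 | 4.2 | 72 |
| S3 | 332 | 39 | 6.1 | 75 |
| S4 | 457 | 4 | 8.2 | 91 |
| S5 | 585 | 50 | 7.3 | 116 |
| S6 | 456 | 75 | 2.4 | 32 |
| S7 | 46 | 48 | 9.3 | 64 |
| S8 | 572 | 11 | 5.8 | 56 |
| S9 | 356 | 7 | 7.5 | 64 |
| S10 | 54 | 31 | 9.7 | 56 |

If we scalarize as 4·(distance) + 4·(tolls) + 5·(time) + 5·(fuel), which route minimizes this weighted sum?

S2

S1: 4·92 + 4·68 + 5·11.4 + 5·107 = 1232.0
S2: 4·47 + 4·9 + 5·4.2 + 5·72 = 605.0
S3: 4·332 + 4·39 + 5·6.1 + 5·75 = 1889.5
S4: 4·457 + 4·4 + 5·8.2 + 5·91 = 2340.0
S5: 4·585 + 4·50 + 5·7.3 + 5·116 = 3156.5
S6: 4·456 + 4·75 + 5·2.4 + 5·32 = 2296.0
S7: 4·46 + 4·48 + 5·9.3 + 5·64 = 742.5
S8: 4·572 + 4·11 + 5·5.8 + 5·56 = 2641.0
S9: 4·356 + 4·7 + 5·7.5 + 5·64 = 1809.5
S10: 4·54 + 4·31 + 5·9.7 + 5·56 = 668.5
Lowest: S2 at 605.0.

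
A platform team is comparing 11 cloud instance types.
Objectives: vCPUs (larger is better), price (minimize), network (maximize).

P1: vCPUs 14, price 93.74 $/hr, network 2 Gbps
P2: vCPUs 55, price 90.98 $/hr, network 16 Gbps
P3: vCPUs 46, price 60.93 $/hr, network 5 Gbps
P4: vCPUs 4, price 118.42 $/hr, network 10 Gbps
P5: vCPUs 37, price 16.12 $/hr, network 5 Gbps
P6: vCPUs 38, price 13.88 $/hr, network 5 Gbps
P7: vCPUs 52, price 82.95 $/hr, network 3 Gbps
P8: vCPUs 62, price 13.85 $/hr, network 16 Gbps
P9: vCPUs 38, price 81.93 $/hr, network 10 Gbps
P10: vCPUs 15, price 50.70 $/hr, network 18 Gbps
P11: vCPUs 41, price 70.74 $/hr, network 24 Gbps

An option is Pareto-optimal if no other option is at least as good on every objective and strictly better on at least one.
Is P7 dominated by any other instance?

P8 vs P7: vCPUs 62≥52, price 13.85≤82.95, network 16≥3 — P8 is at least as good on every objective and strictly better on at least one, so P8 dominates P7.

Yes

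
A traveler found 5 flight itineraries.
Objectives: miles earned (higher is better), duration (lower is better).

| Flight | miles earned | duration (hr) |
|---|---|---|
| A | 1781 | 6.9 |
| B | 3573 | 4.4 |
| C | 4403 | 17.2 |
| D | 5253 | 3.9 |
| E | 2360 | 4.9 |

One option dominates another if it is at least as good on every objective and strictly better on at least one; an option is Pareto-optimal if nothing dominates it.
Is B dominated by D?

D vs B: miles earned 5253≥3573, duration 3.9≤4.4 — D is at least as good on every objective with at least one strict improvement.

Yes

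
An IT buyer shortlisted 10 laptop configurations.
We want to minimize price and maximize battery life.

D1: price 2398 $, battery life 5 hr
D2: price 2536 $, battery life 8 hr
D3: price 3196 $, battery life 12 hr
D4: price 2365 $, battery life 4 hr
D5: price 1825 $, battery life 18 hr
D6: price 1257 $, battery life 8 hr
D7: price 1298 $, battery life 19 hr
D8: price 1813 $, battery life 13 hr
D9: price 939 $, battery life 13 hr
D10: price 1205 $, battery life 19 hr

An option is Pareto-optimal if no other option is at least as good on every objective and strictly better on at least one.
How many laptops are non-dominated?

2

D1: dominated by D5 (price 1825≤2398, battery life 18≥5).
D2: dominated by D5 (price 1825≤2536, battery life 18≥8).
D3: dominated by D5 (price 1825≤3196, battery life 18≥12).
D4: dominated by D5 (price 1825≤2365, battery life 18≥4).
D5: dominated by D7 (price 1298≤1825, battery life 19≥18).
D6: dominated by D9 (price 939≤1257, battery life 13≥8).
D7: dominated by D10 (price 1205≤1298, battery life 19≥19).
D8: dominated by D7 (price 1298≤1813, battery life 19≥13).
D9: not dominated (best price).
D10: not dominated.
Pareto-optimal: D9, D10 → 2.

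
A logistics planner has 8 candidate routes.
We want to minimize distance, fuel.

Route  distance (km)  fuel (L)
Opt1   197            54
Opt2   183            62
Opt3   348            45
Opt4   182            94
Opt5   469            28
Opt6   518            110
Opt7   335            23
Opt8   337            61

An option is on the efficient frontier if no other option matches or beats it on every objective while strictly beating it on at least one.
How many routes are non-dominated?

Opt1: not dominated.
Opt2: not dominated.
Opt3: dominated by Opt7 (distance 335≤348, fuel 23≤45).
Opt4: not dominated (best distance).
Opt5: dominated by Opt7 (distance 335≤469, fuel 23≤28).
Opt6: dominated by Opt1 (distance 197≤518, fuel 54≤110).
Opt7: not dominated (best fuel).
Opt8: dominated by Opt1 (distance 197≤337, fuel 54≤61).
Pareto-optimal: Opt1, Opt2, Opt4, Opt7 → 4.

4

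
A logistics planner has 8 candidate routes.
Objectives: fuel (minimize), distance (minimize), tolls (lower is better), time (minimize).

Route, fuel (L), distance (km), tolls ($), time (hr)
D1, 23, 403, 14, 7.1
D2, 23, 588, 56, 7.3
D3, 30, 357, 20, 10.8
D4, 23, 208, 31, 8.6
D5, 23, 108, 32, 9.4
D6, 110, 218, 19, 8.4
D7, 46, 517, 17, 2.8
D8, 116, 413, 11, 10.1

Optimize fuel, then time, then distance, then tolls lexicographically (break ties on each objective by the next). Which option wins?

First minimize fuel: best is 23, kept {D1, D2, D4, D5}.
Then minimize time: best is 7.1, kept {D1}.

D1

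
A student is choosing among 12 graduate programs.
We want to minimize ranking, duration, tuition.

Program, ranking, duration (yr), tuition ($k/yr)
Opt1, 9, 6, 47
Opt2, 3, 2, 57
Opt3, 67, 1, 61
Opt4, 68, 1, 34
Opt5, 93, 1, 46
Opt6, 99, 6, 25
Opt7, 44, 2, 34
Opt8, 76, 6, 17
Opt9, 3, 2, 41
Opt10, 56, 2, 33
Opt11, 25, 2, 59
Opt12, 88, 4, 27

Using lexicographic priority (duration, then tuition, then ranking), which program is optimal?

First minimize duration: best is 1, kept {Opt3, Opt4, Opt5}.
Then minimize tuition: best is 34, kept {Opt4}.

Opt4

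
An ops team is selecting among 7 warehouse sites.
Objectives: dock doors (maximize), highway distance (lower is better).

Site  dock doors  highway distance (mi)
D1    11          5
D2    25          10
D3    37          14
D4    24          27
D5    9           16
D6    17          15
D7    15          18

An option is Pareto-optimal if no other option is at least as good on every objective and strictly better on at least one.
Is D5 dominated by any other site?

Yes

D1 vs D5: dock doors 11≥9, highway distance 5≤16 — D1 is at least as good on every objective and strictly better on at least one, so D1 dominates D5.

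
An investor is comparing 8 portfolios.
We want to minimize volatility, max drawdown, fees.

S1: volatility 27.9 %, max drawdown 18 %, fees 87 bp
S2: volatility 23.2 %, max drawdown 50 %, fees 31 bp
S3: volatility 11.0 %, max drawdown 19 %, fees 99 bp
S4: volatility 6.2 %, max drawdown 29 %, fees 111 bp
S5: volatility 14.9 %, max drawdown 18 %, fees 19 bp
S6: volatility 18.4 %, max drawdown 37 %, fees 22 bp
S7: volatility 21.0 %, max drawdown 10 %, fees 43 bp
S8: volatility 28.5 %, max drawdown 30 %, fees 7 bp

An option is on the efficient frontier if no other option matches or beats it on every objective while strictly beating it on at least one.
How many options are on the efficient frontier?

5

S1: dominated by S5 (volatility 14.9≤27.9, max drawdown 18≤18, fees 19≤87).
S2: dominated by S5 (volatility 14.9≤23.2, max drawdown 18≤50, fees 19≤31).
S3: not dominated.
S4: not dominated (best volatility).
S5: not dominated.
S6: dominated by S5 (volatility 14.9≤18.4, max drawdown 18≤37, fees 19≤22).
S7: not dominated (best max drawdown).
S8: not dominated (best fees).
Pareto-optimal: S3, S4, S5, S7, S8 → 5.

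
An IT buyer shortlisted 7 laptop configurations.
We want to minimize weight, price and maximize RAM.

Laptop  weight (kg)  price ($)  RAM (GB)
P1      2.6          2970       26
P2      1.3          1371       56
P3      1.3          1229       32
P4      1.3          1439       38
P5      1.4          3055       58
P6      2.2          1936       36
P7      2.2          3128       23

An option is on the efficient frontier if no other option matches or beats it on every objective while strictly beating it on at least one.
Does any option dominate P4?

Yes

P2 vs P4: weight 1.3≤1.3, price 1371≤1439, RAM 56≥38 — P2 is at least as good on every objective and strictly better on at least one, so P2 dominates P4.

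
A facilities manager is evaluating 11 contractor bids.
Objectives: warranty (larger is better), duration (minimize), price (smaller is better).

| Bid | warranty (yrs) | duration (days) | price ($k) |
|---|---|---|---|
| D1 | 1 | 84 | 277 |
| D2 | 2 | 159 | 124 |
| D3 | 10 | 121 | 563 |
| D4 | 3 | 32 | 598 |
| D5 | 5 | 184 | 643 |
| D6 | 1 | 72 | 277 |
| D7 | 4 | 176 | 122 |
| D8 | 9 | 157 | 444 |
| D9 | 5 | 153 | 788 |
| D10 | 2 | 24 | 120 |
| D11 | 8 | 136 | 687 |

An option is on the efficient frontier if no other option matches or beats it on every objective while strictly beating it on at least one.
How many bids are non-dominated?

D1: dominated by D6 (warranty 1≥1, duration 72≤84, price 277≤277).
D2: dominated by D10 (warranty 2≥2, duration 24≤159, price 120≤124).
D3: not dominated (best warranty).
D4: not dominated.
D5: dominated by D3 (warranty 10≥5, duration 121≤184, price 563≤643).
D6: dominated by D10 (warranty 2≥1, duration 24≤72, price 120≤277).
D7: not dominated.
D8: not dominated.
D9: dominated by D3 (warranty 10≥5, duration 121≤153, price 563≤788).
D10: not dominated (best duration).
D11: dominated by D3 (warranty 10≥8, duration 121≤136, price 563≤687).
Pareto-optimal: D3, D4, D7, D8, D10 → 5.

5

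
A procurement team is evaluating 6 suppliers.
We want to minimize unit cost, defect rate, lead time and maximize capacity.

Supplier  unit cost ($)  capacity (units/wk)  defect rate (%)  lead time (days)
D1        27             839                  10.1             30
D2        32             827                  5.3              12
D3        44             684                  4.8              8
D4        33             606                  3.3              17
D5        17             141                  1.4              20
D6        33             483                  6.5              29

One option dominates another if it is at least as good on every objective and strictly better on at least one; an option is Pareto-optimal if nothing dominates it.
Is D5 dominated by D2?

No

D2 vs D5: D2 is worse on unit cost (32 vs 17), so it does not dominate D5.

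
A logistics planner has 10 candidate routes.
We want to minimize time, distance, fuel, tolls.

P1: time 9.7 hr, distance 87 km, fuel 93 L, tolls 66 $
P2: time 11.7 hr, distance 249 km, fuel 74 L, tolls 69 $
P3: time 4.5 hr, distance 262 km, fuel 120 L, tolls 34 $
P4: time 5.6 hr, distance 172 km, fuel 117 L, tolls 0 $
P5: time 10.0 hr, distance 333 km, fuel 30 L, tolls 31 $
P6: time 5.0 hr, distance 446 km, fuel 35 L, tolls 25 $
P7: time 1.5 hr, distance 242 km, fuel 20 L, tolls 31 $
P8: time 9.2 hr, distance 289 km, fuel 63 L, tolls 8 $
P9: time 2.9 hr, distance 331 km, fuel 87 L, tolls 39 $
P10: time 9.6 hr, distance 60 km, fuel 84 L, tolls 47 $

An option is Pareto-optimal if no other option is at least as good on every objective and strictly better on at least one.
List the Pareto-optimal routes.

P4, P6, P7, P8, P10

P1: dominated by P10 (time 9.6≤9.7, distance 60≤87, fuel 84≤93, tolls 47≤66).
P2: dominated by P7 (time 1.5≤11.7, distance 242≤249, fuel 20≤74, tolls 31≤69).
P3: dominated by P7 (time 1.5≤4.5, distance 242≤262, fuel 20≤120, tolls 31≤34).
P4: not dominated (best tolls).
P5: dominated by P7 (time 1.5≤10.0, distance 242≤333, fuel 20≤30, tolls 31≤31).
P6: not dominated.
P7: not dominated (best time).
P8: not dominated.
P9: dominated by P7 (time 1.5≤2.9, distance 242≤331, fuel 20≤87, tolls 31≤39).
P10: not dominated (best distance).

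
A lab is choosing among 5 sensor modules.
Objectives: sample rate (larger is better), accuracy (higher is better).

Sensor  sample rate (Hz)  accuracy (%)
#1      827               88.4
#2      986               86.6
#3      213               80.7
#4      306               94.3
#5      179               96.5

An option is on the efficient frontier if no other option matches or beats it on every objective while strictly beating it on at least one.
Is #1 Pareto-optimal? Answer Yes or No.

#2: worse on accuracy (86.6 vs 88.4).
#3: worse on sample rate (213 vs 827).
#4: worse on sample rate (306 vs 827).
#5: worse on sample rate (179 vs 827).
No option is at least as good as #1 on every objective and strictly better on one.

Yes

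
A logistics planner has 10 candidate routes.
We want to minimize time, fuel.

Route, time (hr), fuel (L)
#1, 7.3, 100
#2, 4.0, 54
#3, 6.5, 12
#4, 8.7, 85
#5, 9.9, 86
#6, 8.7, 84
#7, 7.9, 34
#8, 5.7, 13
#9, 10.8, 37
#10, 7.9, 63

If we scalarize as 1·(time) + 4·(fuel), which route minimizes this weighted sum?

#3

#1: 1·7.3 + 4·100 = 407.3
#2: 1·4.0 + 4·54 = 220.0
#3: 1·6.5 + 4·12 = 54.5
#4: 1·8.7 + 4·85 = 348.7
#5: 1·9.9 + 4·86 = 353.9
#6: 1·8.7 + 4·84 = 344.7
#7: 1·7.9 + 4·34 = 143.9
#8: 1·5.7 + 4·13 = 57.7
#9: 1·10.8 + 4·37 = 158.8
#10: 1·7.9 + 4·63 = 259.9
Lowest: #3 at 54.5.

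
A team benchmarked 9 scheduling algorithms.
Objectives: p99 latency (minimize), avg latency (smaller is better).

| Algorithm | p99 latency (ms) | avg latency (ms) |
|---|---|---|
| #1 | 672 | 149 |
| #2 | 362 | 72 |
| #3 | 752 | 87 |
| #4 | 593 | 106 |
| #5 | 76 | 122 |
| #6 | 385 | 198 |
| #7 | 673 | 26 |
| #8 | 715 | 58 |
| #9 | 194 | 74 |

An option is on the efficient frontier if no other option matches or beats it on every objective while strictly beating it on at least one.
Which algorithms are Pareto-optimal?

#2, #5, #7, #9

#1: dominated by #2 (p99 latency 362≤672, avg latency 72≤149).
#2: not dominated.
#3: dominated by #2 (p99 latency 362≤752, avg latency 72≤87).
#4: dominated by #2 (p99 latency 362≤593, avg latency 72≤106).
#5: not dominated (best p99 latency).
#6: dominated by #2 (p99 latency 362≤385, avg latency 72≤198).
#7: not dominated (best avg latency).
#8: dominated by #7 (p99 latency 673≤715, avg latency 26≤58).
#9: not dominated.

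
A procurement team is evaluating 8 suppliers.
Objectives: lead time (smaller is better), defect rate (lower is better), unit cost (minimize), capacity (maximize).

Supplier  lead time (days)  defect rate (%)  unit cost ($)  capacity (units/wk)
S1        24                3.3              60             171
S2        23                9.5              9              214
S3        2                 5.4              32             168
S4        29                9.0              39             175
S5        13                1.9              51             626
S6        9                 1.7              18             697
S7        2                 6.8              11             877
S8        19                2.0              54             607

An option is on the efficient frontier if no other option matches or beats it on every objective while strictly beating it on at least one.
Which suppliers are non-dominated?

S1: dominated by S5 (lead time 13≤24, defect rate 1.9≤3.3, unit cost 51≤60, capacity 626≥171).
S2: not dominated (best unit cost).
S3: not dominated.
S4: dominated by S6 (lead time 9≤29, defect rate 1.7≤9.0, unit cost 18≤39, capacity 697≥175).
S5: dominated by S6 (lead time 9≤13, defect rate 1.7≤1.9, unit cost 18≤51, capacity 697≥626).
S6: not dominated (best defect rate).
S7: not dominated (best capacity).
S8: dominated by S5 (lead time 13≤19, defect rate 1.9≤2.0, unit cost 51≤54, capacity 626≥607).

S2, S3, S6, S7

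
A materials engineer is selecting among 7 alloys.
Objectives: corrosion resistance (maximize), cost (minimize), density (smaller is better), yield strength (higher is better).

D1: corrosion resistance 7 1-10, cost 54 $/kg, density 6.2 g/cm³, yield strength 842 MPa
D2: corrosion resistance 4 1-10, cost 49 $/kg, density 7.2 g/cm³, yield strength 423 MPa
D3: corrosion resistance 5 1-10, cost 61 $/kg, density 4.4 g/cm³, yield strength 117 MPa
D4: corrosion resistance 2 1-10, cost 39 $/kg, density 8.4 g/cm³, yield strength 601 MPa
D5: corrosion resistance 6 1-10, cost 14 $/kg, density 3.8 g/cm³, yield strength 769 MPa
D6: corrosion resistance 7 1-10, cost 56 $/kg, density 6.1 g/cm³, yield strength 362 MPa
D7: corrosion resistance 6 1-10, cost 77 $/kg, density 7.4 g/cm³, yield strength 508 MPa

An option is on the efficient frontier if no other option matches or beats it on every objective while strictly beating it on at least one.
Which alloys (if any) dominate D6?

none

D1: worse on density (6.2 vs 6.1).
D2: worse on corrosion resistance (4 vs 7).
D3: worse on corrosion resistance (5 vs 7).
D4: worse on corrosion resistance (2 vs 7).
D5: worse on corrosion resistance (6 vs 7).
D7: worse on corrosion resistance (6 vs 7).
No option dominates D6.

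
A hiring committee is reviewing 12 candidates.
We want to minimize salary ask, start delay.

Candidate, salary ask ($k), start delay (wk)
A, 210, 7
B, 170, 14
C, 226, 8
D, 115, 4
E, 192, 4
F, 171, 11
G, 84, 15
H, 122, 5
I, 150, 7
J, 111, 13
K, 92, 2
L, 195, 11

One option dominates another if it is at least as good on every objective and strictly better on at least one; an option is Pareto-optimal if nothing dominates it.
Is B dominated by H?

H vs B: salary ask 122≤170, start delay 5≤14 — H is at least as good on every objective with at least one strict improvement.

Yes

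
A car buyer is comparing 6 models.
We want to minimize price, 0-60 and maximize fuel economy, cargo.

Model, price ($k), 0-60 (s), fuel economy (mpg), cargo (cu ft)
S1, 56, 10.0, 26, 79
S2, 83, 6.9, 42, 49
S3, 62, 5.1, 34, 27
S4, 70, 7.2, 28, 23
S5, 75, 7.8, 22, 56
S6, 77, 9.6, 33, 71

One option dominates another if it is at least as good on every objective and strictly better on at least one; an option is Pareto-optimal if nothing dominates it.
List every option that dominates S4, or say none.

S3

S3: price 62≤70, 0-60 5.1≤7.2, fuel economy 34≥28, cargo 27≥23 — dominates S4.
Others (S1, S2, S5, S6) are each worse than S4 on at least one objective.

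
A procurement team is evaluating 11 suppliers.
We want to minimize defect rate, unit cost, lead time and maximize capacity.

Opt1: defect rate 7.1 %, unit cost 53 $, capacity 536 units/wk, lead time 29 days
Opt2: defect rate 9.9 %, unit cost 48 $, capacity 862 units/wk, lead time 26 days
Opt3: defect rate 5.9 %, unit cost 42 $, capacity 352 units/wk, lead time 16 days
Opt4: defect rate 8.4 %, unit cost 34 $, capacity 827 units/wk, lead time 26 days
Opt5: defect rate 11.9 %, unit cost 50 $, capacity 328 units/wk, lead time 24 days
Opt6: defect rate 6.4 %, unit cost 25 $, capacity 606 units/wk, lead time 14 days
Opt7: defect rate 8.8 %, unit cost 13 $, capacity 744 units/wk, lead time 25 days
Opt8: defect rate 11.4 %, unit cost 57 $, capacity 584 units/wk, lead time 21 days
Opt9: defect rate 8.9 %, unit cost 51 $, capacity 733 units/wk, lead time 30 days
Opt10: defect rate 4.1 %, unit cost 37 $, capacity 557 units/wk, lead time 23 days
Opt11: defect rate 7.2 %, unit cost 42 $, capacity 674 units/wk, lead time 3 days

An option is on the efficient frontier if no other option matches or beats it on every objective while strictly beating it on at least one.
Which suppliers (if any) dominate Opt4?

Opt1: worse on unit cost (53 vs 34).
Opt2: worse on defect rate (9.9 vs 8.4).
Opt3: worse on unit cost (42 vs 34).
Opt5: worse on defect rate (11.9 vs 8.4).
Opt6: worse on capacity (606 vs 827).
Opt7: worse on defect rate (8.8 vs 8.4).
Opt8: worse on defect rate (11.4 vs 8.4).
Opt9: worse on defect rate (8.9 vs 8.4).
Opt10: worse on unit cost (37 vs 34).
Opt11: worse on unit cost (42 vs 34).
No option dominates Opt4.

none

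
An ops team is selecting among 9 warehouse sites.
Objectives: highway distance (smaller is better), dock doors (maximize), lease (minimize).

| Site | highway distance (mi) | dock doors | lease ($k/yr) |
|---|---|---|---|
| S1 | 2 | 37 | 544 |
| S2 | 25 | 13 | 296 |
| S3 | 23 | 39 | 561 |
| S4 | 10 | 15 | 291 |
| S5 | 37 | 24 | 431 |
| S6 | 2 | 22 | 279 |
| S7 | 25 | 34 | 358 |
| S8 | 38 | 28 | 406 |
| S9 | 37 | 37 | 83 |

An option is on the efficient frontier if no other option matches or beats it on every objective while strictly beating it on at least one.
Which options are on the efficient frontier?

S1, S3, S6, S7, S9

S1: not dominated.
S2: dominated by S4 (highway distance 10≤25, dock doors 15≥13, lease 291≤296).
S3: not dominated (best dock doors).
S4: dominated by S6 (highway distance 2≤10, dock doors 22≥15, lease 279≤291).
S5: dominated by S7 (highway distance 25≤37, dock doors 34≥24, lease 358≤431).
S6: not dominated.
S7: not dominated.
S8: dominated by S7 (highway distance 25≤38, dock doors 34≥28, lease 358≤406).
S9: not dominated (best lease).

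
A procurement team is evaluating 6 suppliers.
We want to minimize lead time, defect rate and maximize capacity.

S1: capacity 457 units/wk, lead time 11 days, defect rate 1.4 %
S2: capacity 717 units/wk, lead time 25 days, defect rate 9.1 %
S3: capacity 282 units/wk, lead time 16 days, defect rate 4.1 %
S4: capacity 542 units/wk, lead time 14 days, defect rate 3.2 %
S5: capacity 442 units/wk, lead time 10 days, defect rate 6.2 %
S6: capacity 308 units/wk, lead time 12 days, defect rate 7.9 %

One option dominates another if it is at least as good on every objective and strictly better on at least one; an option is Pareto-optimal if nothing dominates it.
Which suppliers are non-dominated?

S1: not dominated (best defect rate).
S2: not dominated (best capacity).
S3: dominated by S1 (capacity 457≥282, lead time 11≤16, defect rate 1.4≤4.1).
S4: not dominated.
S5: not dominated (best lead time).
S6: dominated by S1 (capacity 457≥308, lead time 11≤12, defect rate 1.4≤7.9).

S1, S2, S4, S5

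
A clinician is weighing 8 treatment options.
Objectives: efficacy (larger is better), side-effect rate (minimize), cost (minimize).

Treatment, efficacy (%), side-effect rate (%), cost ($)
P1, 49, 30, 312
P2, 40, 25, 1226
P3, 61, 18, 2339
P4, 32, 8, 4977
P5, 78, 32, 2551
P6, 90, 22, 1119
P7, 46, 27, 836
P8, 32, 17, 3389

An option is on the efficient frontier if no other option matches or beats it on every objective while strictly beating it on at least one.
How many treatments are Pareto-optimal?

6

P1: not dominated (best cost).
P2: dominated by P6 (efficacy 90≥40, side-effect rate 22≤25, cost 1119≤1226).
P3: not dominated.
P4: not dominated (best side-effect rate).
P5: dominated by P6 (efficacy 90≥78, side-effect rate 22≤32, cost 1119≤2551).
P6: not dominated (best efficacy).
P7: not dominated.
P8: not dominated.
Pareto-optimal: P1, P3, P4, P6, P7, P8 → 6.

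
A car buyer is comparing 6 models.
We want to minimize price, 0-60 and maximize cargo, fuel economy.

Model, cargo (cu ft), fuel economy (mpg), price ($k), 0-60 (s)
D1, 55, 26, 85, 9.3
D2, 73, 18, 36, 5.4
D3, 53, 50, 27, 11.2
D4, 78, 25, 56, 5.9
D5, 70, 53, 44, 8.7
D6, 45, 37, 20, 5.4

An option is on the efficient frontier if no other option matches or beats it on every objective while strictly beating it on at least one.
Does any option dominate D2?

No

D1: worse on cargo (55 vs 73).
D3: worse on cargo (53 vs 73).
D4: worse on price (56 vs 36).
D5: worse on cargo (70 vs 73).
D6: worse on cargo (45 vs 73).
No option is at least as good as D2 on every objective and strictly better on one.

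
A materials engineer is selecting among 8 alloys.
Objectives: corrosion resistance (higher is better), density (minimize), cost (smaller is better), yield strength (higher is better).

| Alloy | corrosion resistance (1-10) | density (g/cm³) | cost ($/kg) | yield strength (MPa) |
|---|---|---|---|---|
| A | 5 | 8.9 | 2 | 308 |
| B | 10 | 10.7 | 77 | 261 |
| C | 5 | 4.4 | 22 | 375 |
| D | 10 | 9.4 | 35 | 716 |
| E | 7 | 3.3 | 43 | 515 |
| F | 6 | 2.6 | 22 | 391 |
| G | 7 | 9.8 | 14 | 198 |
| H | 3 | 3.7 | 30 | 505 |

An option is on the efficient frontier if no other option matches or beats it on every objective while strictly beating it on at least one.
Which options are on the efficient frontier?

A, D, E, F, G, H

A: not dominated (best cost).
B: dominated by D (corrosion resistance 10≥10, density 9.4≤10.7, cost 35≤77, yield strength 716≥261).
C: dominated by F (corrosion resistance 6≥5, density 2.6≤4.4, cost 22≤22, yield strength 391≥375).
D: not dominated (best yield strength).
E: not dominated.
F: not dominated (best density).
G: not dominated.
H: not dominated.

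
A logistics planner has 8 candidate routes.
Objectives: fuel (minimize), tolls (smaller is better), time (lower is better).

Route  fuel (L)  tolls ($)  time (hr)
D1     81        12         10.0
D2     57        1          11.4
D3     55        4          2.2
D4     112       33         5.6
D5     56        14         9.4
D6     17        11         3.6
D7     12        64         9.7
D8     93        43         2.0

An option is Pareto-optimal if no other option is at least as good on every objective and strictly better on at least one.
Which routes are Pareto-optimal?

D2, D3, D6, D7, D8

D1: dominated by D3 (fuel 55≤81, tolls 4≤12, time 2.2≤10.0).
D2: not dominated (best tolls).
D3: not dominated.
D4: dominated by D3 (fuel 55≤112, tolls 4≤33, time 2.2≤5.6).
D5: dominated by D3 (fuel 55≤56, tolls 4≤14, time 2.2≤9.4).
D6: not dominated.
D7: not dominated (best fuel).
D8: not dominated (best time).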